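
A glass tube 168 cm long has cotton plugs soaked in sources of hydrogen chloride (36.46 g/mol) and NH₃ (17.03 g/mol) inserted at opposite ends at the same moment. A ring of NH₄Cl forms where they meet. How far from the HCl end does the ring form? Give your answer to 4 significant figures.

Distances travelled in equal time are proportional to diffusion rates, so d_HCl/d_NH₃ = √(M_NH₃/M_HCl) = √(17.03/36.46) = 0.6834.
With d_HCl + d_NH₃ = 168 cm, d_NH₃ = 168/(1 + 0.6834) = 99.80 cm.
d_HCl = 168 − 99.80 = 68.20 cm.

68.20 cm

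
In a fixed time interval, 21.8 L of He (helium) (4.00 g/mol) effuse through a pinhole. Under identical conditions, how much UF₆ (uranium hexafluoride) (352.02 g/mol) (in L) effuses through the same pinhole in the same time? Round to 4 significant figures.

2.324 L

Since effusion rate ∝ 1/√M, rate_UF₆/rate_He = √(M_He/M_UF₆) = √(4.00/352.02) = √0.01136 = 0.1066.
So the volume for UF₆ is 21.8 × 0.1066 = 2.324 L.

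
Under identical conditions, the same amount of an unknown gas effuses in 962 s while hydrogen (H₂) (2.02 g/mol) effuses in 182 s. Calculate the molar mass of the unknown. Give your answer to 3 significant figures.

Graham's law gives t_X/t_H₂ = √(M_X/M_H₂).
962/182 = 5.286 = √(M_X/2.02)
M_X = 2.02 × 5.286² = 2.02 × 27.94 = 56.4 g/mol

56.4 g/mol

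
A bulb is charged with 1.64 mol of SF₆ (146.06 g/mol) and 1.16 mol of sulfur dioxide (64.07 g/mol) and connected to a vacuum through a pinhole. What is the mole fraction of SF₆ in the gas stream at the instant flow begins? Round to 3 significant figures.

The effusion rate of species i is ∝ p_i/√M_i ∝ n_i/√M_i.
x_SF₆(eff) = (n_SF₆/√M_SF₆) / (n_SF₆/√M_SF₆ + n_SO₂/√M_SO₂)
= (1.64/√146.06) / (1.64/√146.06 + 1.16/√64.07) = 0.1357/(0.1357 + 0.1449) = 0.484.

0.484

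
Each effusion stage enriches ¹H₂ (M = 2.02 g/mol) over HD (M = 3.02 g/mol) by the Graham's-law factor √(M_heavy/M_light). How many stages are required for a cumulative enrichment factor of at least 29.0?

Per stage α = (3.02/2.02)^(1/2) = 1.49505^0.5, giving ln α = 0.2011.
Need α^N ≥ 29.0 ⇒ N ≥ ln(29.0) / ln α = 3.367 / 0.2011 = 16.75.
Minimum whole number of stages: N = 17.

17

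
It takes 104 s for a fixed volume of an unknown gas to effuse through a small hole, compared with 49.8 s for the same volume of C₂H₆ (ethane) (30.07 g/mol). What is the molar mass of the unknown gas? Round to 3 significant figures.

131 g/mol

Since effusion rate ∝ 1/√M, t_X/t_C₂H₆ = √(M_X/M_C₂H₆).
104/49.8 = 2.088 = √(M_X/30.07)
M_X = 30.07 × 2.088² = 30.07 × 4.361 = 131 g/mol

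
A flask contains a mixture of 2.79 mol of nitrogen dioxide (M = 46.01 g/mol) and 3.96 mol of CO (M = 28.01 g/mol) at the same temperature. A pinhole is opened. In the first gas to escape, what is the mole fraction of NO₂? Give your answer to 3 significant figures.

0.355

Effusion rate of each component ∝ n_i/√M_i (partial pressure × 1/√M).
So x_NO₂ in the escaping gas = (n_NO₂/√M_NO₂) / Σ(n_i/√M_i)
= (2.79/√46.01) / (2.79/√46.01 + 3.96/√28.01) = 0.4113/(0.4113 + 0.7482) = 0.355.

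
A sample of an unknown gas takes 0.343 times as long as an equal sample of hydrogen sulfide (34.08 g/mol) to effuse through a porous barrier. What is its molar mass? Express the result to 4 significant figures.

4.009 g/mol

From Graham's law, t_X/t_H₂S = √(M_X/M_H₂S).
0.343 = √(M_X/34.08)
M_X = 34.08 × 0.343² = 34.08 × 0.1176 = 4.009 g/mol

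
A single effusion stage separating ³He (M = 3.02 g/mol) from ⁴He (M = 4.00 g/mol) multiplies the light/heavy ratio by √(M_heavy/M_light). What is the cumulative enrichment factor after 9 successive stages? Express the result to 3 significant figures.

The single-stage factor is √(M_heavy/M_light), so 9 stages give [√(4.00/3.02)]^9 = (4.00/3.02)^(9/2).
= 1.32450^(9/2) = 3.54.

3.54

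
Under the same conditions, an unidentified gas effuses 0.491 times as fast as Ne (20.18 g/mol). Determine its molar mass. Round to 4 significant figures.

83.71 g/mol

Since effusion rate ∝ 1/√M, rate_X/rate_Ne = √(M_Ne/M_X).
0.491 = √(20.18/M_X)
M_X = 20.18 / 0.491² = 20.18 / 0.2411 = 83.71 g/mol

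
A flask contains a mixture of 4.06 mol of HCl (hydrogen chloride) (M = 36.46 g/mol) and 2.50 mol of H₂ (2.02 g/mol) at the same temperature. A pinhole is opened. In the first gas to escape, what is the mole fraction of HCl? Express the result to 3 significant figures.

Effusion rate of each component ∝ n_i/√M_i (partial pressure × 1/√M).
x_HCl(eff) = (n_HCl/√M_HCl) / (n_HCl/√M_HCl + n_H₂/√M_H₂)
= (4.06/√36.46) / (4.06/√36.46 + 2.50/√2.02) = 0.6724/(0.6724 + 1.759) = 0.277.

0.277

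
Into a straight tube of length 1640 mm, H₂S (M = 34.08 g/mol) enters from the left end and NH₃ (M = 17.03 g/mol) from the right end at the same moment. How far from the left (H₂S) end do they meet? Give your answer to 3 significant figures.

679 mm

The fronts meet when d_H₂S + d_NH₃ = L with d_H₂S/d_NH₃ = √(M_NH₃/M_H₂S) (Graham's law). Here √(M_NH₃/M_H₂S) = √(17.03/34.08) = 0.7069.
With d_H₂S + d_NH₃ = 1640 mm, d_NH₃ = 1640/(1 + 0.7069) = 960.8 mm.
d_H₂S = 1640 − 960.8 = 679 mm.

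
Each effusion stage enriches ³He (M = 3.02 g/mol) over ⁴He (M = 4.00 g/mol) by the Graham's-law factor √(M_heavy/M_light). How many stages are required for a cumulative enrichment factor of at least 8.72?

With α = √(4.00/3.02) per stage, ln α = ½ ln(1.32450) = 0.1405.
Need α^N ≥ 8.72 ⇒ N ≥ ln(8.72) / ln α = 2.166 / 0.1405 = 15.41.
So at least 16 stages are needed.

16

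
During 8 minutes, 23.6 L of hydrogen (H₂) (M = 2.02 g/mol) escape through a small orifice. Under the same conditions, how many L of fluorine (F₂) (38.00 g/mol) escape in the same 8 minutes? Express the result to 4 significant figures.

Since effusion rate ∝ 1/√M, rate_F₂/rate_H₂ = √(M_H₂/M_F₂) = √(2.02/38.00) = √0.05316 = 0.2306.
So the volume for F₂ is 23.6 × 0.2306 = 5.441 L.

5.441 L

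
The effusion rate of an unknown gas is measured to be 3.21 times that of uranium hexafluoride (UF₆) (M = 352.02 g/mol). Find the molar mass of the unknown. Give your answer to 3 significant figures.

34.2 g/mol

From Graham's law, rate_X/rate_UF₆ = √(M_UF₆/M_X).
3.21 = √(352.02/M_X)
M_X = 352.02 / 3.21² = 352.02 / 10.30 = 34.2 g/mol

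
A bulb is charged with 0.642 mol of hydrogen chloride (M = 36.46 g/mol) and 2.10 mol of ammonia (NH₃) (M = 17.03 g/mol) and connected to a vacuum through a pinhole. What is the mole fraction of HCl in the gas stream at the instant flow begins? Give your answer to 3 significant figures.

Effusion rate of each component ∝ n_i/√M_i (partial pressure × 1/√M).
Mole fraction of HCl in the effusate = (n_HCl/√M_HCl) / (n_HCl/√M_HCl + n_NH₃/√M_NH₃)
= (0.642/√36.46) / (0.642/√36.46 + 2.10/√17.03) = 0.1063/(0.1063 + 0.5089) = 0.173.

0.173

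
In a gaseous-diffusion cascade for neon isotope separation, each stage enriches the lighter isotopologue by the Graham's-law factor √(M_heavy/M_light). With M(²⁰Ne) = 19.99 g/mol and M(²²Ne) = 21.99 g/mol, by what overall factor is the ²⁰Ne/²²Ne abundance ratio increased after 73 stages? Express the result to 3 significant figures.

Overall factor = α^73 with α = √(21.99/19.99), i.e. (21.99/19.99)^(73/2).
= 1.10005^(73/2) = 32.5.

32.5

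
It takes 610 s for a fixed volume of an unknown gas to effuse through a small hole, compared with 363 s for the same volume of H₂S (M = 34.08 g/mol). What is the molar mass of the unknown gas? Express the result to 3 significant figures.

96.2 g/mol

By Graham's law, t_X/t_H₂S = √(M_X/M_H₂S).
610/363 = 1.680 = √(M_X/34.08)
M_X = 34.08 × 1.680² = 34.08 × 2.824 = 96.2 g/mol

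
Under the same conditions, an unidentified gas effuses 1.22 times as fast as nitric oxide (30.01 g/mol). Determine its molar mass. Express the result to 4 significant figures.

From Graham's law, rate_X/rate_NO = √(M_NO/M_X).
1.22 = √(30.01/M_X)
M_X = 30.01 / 1.22² = 30.01 / 1.488 = 20.16 g/mol

20.16 g/mol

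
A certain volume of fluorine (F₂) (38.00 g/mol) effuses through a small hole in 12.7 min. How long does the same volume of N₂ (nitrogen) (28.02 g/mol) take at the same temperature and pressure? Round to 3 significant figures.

10.9 min

From Graham's law, t_N₂/t_F₂ = √(M_N₂/M_F₂) = √(28.02/38.00) = √0.7374 = 0.8587.
So the time for N₂ is 12.7 × 0.8587 = 10.9 min.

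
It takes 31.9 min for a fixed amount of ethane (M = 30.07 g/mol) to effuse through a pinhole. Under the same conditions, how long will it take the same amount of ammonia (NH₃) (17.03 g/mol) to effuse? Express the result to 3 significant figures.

24.0 min

Graham's law gives t_NH₃/t_C₂H₆ = √(M_NH₃/M_C₂H₆) = √(17.03/30.07) = √0.5663 = 0.7526.
So the time for NH₃ is 31.9 × 0.7526 = 24.0 min.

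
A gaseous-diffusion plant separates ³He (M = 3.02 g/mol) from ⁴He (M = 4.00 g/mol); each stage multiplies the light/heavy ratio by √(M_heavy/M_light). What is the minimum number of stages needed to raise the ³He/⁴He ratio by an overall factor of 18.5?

With α = √(4.00/3.02) per stage, ln α = ½ ln(1.32450) = 0.1405.
Need α^N ≥ 18.5 ⇒ N ≥ ln(18.5) / ln α = 2.918 / 0.1405 = 20.76.
Rounding up, N = 21 stages.

21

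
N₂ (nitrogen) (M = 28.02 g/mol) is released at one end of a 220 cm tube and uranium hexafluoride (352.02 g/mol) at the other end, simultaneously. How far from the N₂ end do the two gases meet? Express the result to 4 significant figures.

171.6 cm

Graham's law gives d_N₂/d_UF₆ = rate_N₂/rate_UF₆ = √(M_UF₆/M_N₂) = √(352.02/28.02) = 3.544.
With d_N₂ + d_UF₆ = 220 cm, d_UF₆ = 220/(1 + 3.544) = 48.41 cm.
d_N₂ = 220 − 48.41 = 171.6 cm.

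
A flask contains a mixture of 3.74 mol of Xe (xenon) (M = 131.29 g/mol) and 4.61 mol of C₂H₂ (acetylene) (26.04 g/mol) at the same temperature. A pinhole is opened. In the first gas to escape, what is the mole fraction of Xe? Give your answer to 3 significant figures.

Each component's effusion rate ∝ (its partial pressure)·(1/√M) ∝ n_i/√M_i.
Mole fraction of Xe in the effusate = (n_Xe/√M_Xe) / (n_Xe/√M_Xe + n_C₂H₂/√M_C₂H₂)
= (3.74/√131.29) / (3.74/√131.29 + 4.61/√26.04) = 0.3264/(0.3264 + 0.9034) = 0.265.

0.265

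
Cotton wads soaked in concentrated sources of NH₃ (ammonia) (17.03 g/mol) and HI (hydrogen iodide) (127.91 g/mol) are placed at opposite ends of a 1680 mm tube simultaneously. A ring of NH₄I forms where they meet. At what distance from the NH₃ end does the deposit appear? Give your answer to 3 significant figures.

1230 mm

Graham's law gives d_NH₃/d_HI = rate_NH₃/rate_HI = √(M_HI/M_NH₃) = √(127.91/17.03) = 2.741.
With d_NH₃ + d_HI = 1680 mm, d_HI = 1680/(1 + 2.741) = 449.1 mm.
d_NH₃ = 1680 − 449.1 = 1230 mm.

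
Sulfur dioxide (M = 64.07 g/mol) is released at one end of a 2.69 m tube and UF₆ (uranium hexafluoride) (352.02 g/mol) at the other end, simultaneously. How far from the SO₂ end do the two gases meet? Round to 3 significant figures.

Distances travelled in equal time are proportional to diffusion rates, so d_SO₂/d_UF₆ = √(M_UF₆/M_SO₂) = √(352.02/64.07) = 2.344.
With d_SO₂ + d_UF₆ = 2.69 m, d_UF₆ = 2.69/(1 + 2.344) = 0.8044 m.
d_SO₂ = 2.69 − 0.8044 = 1.89 m.

1.89 m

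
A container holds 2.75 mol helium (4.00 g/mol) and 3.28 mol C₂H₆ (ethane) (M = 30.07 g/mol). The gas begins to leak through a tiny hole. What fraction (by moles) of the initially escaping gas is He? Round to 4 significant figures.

0.6969

Rate_i ∝ x_i/√M_i (Graham's law weighted by mole fraction), so the effusate composition follows n_i/√M_i.
So x_He in the escaping gas = (n_He/√M_He) / Σ(n_i/√M_i)
= (2.75/√4.00) / (2.75/√4.00 + 3.28/√30.07) = 1.375/(1.375 + 0.5981) = 0.6969.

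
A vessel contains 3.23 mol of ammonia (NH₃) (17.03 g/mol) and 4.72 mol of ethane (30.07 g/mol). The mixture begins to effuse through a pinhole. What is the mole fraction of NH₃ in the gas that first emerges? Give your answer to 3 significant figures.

The effusion rate of species i is ∝ p_i/√M_i ∝ n_i/√M_i.
Mole fraction of NH₃ in the effusate = (n_NH₃/√M_NH₃) / (n_NH₃/√M_NH₃ + n_C₂H₆/√M_C₂H₆)
= (3.23/√17.03) / (3.23/√17.03 + 4.72/√30.07) = 0.7827/(0.7827 + 0.8607) = 0.476.

0.476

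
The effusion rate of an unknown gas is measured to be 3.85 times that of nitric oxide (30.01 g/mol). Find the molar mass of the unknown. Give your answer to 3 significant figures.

2.02 g/mol

Graham's law gives rate_X/rate_NO = √(M_NO/M_X).
3.85 = √(30.01/M_X)
M_X = 30.01 / 3.85² = 30.01 / 14.82 = 2.02 g/mol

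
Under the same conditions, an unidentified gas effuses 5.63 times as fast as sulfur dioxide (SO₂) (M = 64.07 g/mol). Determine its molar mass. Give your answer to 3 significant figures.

2.02 g/mol

By Graham's law, rate_X/rate_SO₂ = √(M_SO₂/M_X).
5.63 = √(64.07/M_X)
M_X = 64.07 / 5.63² = 64.07 / 31.70 = 2.02 g/mol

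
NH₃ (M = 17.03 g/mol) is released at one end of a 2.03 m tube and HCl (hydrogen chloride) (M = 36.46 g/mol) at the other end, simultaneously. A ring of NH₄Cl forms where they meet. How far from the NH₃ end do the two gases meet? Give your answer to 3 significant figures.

1.21 m

In equal time, each gas travels a distance ∝ its rate ∝ 1/√M, so d_NH₃/d_HCl = √(M_HCl/M_NH₃) = √(36.46/17.03) = 1.463.
With d_NH₃ + d_HCl = 2.03 m, d_HCl = 2.03/(1 + 1.463) = 0.8241 m.
d_NH₃ = 2.03 − 0.8241 = 1.21 m.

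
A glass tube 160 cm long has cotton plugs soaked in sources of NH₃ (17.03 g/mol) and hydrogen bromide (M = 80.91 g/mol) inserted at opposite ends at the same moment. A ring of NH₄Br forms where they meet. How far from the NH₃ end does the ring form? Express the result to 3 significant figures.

The fronts meet when d_NH₃ + d_HBr = L with d_NH₃/d_HBr = √(M_HBr/M_NH₃) (Graham's law). Here √(M_HBr/M_NH₃) = √(80.91/17.03) = 2.180.
With d_NH₃ + d_HBr = 160 cm, d_HBr = 160/(1 + 2.180) = 50.32 cm.
d_NH₃ = 160 − 50.32 = 110 cm.

110 cm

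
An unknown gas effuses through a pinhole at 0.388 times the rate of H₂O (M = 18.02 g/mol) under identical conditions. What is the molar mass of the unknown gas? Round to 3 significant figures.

Graham's law gives rate_X/rate_H₂O = √(M_H₂O/M_X).
0.388 = √(18.02/M_X)
M_X = 18.02 / 0.388² = 18.02 / 0.1505 = 120 g/mol

120 g/mol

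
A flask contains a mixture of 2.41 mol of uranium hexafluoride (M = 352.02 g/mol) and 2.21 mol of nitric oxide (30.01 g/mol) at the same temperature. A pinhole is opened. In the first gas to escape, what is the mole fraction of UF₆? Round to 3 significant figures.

Rate_i ∝ x_i/√M_i (Graham's law weighted by mole fraction), so the effusate composition follows n_i/√M_i.
x_UF₆(eff) = (n_UF₆/√M_UF₆) / (n_UF₆/√M_UF₆ + n_NO/√M_NO)
= (2.41/√352.02) / (2.41/√352.02 + 2.21/√30.01) = 0.1284/(0.1284 + 0.4034) = 0.242.

0.242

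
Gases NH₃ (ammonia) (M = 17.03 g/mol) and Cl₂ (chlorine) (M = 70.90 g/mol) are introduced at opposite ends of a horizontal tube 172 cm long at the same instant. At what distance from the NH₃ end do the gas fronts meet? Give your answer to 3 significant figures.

Distances travelled in equal time are proportional to diffusion rates, so d_NH₃/d_Cl₂ = √(M_Cl₂/M_NH₃) = √(70.90/17.03) = 2.040.
With d_NH₃ + d_Cl₂ = 172 cm, d_Cl₂ = 172/(1 + 2.040) = 56.57 cm.
d_NH₃ = 172 − 56.57 = 115 cm.

115 cm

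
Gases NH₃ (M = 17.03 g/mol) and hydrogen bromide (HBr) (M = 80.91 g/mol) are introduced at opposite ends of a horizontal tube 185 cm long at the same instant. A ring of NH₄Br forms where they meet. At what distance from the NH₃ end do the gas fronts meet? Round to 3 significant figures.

127 cm

Graham's law gives d_NH₃/d_HBr = rate_NH₃/rate_HBr = √(M_HBr/M_NH₃) = √(80.91/17.03) = 2.180.
With d_NH₃ + d_HBr = 185 cm, d_HBr = 185/(1 + 2.180) = 58.18 cm.
d_NH₃ = 185 − 58.18 = 127 cm.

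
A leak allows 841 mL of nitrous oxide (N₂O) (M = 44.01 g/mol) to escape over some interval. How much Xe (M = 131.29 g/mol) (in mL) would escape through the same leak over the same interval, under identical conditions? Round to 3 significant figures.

Since effusion rate ∝ 1/√M, rate_Xe/rate_N₂O = √(M_N₂O/M_Xe) = √(44.01/131.29) = √0.3352 = 0.5790.
So the volume for Xe is 841 × 0.5790 = 487 mL.

487 mL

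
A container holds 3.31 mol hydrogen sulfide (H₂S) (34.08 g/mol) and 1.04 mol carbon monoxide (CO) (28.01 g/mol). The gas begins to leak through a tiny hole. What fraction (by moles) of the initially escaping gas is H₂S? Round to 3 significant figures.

Effusion rate of each component ∝ n_i/√M_i (partial pressure × 1/√M).
x_H₂S(eff) = (n_H₂S/√M_H₂S) / (n_H₂S/√M_H₂S + n_CO/√M_CO)
= (3.31/√34.08) / (3.31/√34.08 + 1.04/√28.01) = 0.5670/(0.5670 + 0.1965) = 0.743.

0.743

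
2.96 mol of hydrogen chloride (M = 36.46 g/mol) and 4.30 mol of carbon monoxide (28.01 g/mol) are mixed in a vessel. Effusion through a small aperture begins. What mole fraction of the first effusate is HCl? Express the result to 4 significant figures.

The effusion rate of species i is ∝ p_i/√M_i ∝ n_i/√M_i.
x_HCl(eff) = (n_HCl/√M_HCl) / (n_HCl/√M_HCl + n_CO/√M_CO)
= (2.96/√36.46) / (2.96/√36.46 + 4.30/√28.01) = 0.4902/(0.4902 + 0.8125) = 0.3763.

0.3763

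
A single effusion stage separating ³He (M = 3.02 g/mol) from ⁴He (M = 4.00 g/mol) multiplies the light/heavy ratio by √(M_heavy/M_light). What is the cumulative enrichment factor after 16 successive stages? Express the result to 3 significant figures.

The single-stage factor is √(M_heavy/M_light), so 16 stages give [√(4.00/3.02)]^16 = (4.00/3.02)^(16/2).
= 1.32450^8 = 9.47.

9.47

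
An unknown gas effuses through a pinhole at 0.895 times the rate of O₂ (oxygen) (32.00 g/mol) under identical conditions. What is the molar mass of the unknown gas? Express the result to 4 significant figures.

Using Graham's law: rate_X/rate_O₂ = √(M_O₂/M_X).
0.895 = √(32.00/M_X)
M_X = 32.00 / 0.895² = 32.00 / 0.8010 = 39.95 g/mol

39.95 g/mol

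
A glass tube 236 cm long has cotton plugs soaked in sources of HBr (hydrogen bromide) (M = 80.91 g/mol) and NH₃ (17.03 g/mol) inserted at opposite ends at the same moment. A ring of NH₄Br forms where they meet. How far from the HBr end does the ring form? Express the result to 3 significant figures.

74.2 cm

In equal time, each gas travels a distance ∝ its rate ∝ 1/√M, so d_HBr/d_NH₃ = √(M_NH₃/M_HBr) = √(17.03/80.91) = 0.4588.
With d_HBr + d_NH₃ = 236 cm, d_NH₃ = 236/(1 + 0.4588) = 161.8 cm.
d_HBr = 236 − 161.8 = 74.2 cm.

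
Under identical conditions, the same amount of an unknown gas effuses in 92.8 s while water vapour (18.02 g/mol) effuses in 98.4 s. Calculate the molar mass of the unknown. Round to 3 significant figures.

By Graham's law, t_X/t_H₂O = √(M_X/M_H₂O).
92.8/98.4 = 0.9431 = √(M_X/18.02)
M_X = 18.02 × 0.9431² = 18.02 × 0.8894 = 16.0 g/mol

16.0 g/mol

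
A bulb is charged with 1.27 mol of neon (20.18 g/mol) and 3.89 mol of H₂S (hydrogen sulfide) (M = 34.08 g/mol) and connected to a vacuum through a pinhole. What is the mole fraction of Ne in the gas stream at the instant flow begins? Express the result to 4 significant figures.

Rate_i ∝ x_i/√M_i (Graham's law weighted by mole fraction), so the effusate composition follows n_i/√M_i.
Mole fraction of Ne in the effusate = (n_Ne/√M_Ne) / (n_Ne/√M_Ne + n_H₂S/√M_H₂S)
= (1.27/√20.18) / (1.27/√20.18 + 3.89/√34.08) = 0.2827/(0.2827 + 0.6663) = 0.2979.

0.2979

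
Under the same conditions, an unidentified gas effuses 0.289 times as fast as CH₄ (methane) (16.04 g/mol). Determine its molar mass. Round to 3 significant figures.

192 g/mol

Since effusion rate ∝ 1/√M, rate_X/rate_CH₄ = √(M_CH₄/M_X).
0.289 = √(16.04/M_X)
M_X = 16.04 / 0.289² = 16.04 / 0.08352 = 192 g/mol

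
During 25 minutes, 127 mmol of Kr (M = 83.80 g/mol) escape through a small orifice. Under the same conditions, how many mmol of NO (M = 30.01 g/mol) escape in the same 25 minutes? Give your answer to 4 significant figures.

212.2 mmol

Since effusion rate ∝ 1/√M, rate_NO/rate_Kr = √(M_Kr/M_NO) = √(83.80/30.01) = √2.792 = 1.671.
So the amount for NO is 127 × 1.671 = 212.2 mmol.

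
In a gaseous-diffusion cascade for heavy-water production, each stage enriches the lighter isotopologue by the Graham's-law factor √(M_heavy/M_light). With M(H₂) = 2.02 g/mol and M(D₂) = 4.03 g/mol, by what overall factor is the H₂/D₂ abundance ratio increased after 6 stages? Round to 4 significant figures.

After 6 stages the ratio has grown by (√(4.03/2.02))^6 = (4.03/2.02)^(6/2).
= 1.99505^3 = 7.941.

7.941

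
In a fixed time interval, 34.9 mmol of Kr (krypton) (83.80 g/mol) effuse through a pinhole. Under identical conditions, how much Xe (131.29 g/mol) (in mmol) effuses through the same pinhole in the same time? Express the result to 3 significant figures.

From Graham's law, rate_Xe/rate_Kr = √(M_Kr/M_Xe) = √(83.80/131.29) = √0.6383 = 0.7989.
So the amount for Xe is 34.9 × 0.7989 = 27.9 mmol.

27.9 mmol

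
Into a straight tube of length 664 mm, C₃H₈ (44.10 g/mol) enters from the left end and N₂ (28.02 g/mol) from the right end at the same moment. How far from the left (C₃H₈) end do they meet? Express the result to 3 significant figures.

295 mm

In equal time, each gas travels a distance ∝ its rate ∝ 1/√M, so d_C₃H₈/d_N₂ = √(M_N₂/M_C₃H₈) = √(28.02/44.10) = 0.7971.
With d_C₃H₈ + d_N₂ = 664 mm, d_N₂ = 664/(1 + 0.7971) = 369.5 mm.
d_C₃H₈ = 664 − 369.5 = 295 mm.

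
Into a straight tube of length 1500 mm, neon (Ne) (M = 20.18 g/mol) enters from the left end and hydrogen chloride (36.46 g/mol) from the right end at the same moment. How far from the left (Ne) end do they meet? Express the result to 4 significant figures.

860.1 mm

Distances travelled in equal time are proportional to diffusion rates, so d_Ne/d_HCl = √(M_HCl/M_Ne) = √(36.46/20.18) = 1.344.
With d_Ne + d_HCl = 1500 mm, d_HCl = 1500/(1 + 1.344) = 639.9 mm.
d_Ne = 1500 − 639.9 = 860.1 mm.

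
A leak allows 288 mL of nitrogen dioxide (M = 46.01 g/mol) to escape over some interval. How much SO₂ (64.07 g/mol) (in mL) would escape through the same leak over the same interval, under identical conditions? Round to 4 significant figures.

244.1 mL

By Graham's law, rate_SO₂/rate_NO₂ = √(M_NO₂/M_SO₂) = √(46.01/64.07) = √0.7181 = 0.8474.
So the volume for SO₂ is 288 × 0.8474 = 244.1 mL.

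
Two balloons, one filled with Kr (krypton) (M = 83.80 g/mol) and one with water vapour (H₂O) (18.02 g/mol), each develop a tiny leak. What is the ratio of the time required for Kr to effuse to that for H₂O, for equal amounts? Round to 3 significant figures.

2.16

From Graham's law, t_Kr/t_H₂O = √(M_Kr/M_H₂O) = √(83.80/18.02) = √4.650 = 2.16.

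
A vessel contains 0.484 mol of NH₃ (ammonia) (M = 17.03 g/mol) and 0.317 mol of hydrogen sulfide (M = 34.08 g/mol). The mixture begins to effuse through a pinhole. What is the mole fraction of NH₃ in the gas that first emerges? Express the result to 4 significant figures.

0.6835

Effusion rate of each component ∝ n_i/√M_i (partial pressure × 1/√M).
Mole fraction of NH₃ in the effusate = (n_NH₃/√M_NH₃) / (n_NH₃/√M_NH₃ + n_H₂S/√M_H₂S)
= (0.484/√17.03) / (0.484/√17.03 + 0.317/√34.08) = 0.1173/(0.1173 + 0.05430) = 0.6835.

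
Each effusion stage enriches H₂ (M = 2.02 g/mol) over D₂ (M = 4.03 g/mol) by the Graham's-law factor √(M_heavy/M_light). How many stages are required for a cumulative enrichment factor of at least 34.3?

11

Per stage α = (4.03/2.02)^(1/2) = 1.99505^0.5, giving ln α = 0.3453.
Need α^N ≥ 34.3 ⇒ N ≥ ln(34.3) / ln α = 3.535 / 0.3453 = 10.24.
Rounding up, N = 11 stages.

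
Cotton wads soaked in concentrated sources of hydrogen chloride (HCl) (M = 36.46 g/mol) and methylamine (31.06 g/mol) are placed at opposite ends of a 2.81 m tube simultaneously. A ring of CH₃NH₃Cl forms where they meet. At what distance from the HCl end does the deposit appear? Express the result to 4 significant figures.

1.349 m

Graham's law gives d_HCl/d_CH₃NH₂ = rate_HCl/rate_CH₃NH₂ = √(M_CH₃NH₂/M_HCl) = √(31.06/36.46) = 0.9230.
With d_HCl + d_CH₃NH₂ = 2.81 m, d_CH₃NH₂ = 2.81/(1 + 0.9230) = 1.461 m.
d_HCl = 2.81 − 1.461 = 1.349 m.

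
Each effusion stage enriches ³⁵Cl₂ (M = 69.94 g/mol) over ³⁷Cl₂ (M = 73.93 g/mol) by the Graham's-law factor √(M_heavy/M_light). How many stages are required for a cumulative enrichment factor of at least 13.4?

Single-stage factor α = √(73.93/69.94), so ln α = ½ ln(1.05705) = 0.02774.
Need α^N ≥ 13.4 ⇒ N ≥ ln(13.4) / ln α = 2.595 / 0.02774 = 93.55.
So at least 94 stages are needed.

94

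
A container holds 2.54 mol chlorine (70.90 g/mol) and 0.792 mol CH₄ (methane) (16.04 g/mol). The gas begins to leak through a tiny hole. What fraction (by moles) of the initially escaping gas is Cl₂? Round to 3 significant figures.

The effusion rate of species i is ∝ p_i/√M_i ∝ n_i/√M_i.
x_Cl₂(eff) = (n_Cl₂/√M_Cl₂) / (n_Cl₂/√M_Cl₂ + n_CH₄/√M_CH₄)
= (2.54/√70.90) / (2.54/√70.90 + 0.792/√16.04) = 0.3017/(0.3017 + 0.1978) = 0.604.

0.604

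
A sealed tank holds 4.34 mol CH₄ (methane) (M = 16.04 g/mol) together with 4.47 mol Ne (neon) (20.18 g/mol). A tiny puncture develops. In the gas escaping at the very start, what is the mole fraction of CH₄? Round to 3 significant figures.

Each component's effusion rate ∝ (its partial pressure)·(1/√M) ∝ n_i/√M_i.
So x_CH₄ in the escaping gas = (n_CH₄/√M_CH₄) / Σ(n_i/√M_i)
= (4.34/√16.04) / (4.34/√16.04 + 4.47/√20.18) = 1.084/(1.084 + 0.9951) = 0.521.

0.521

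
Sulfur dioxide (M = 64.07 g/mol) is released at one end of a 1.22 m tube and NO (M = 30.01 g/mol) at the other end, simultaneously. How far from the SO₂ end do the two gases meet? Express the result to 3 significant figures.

0.496 m

Distances travelled in equal time are proportional to diffusion rates, so d_SO₂/d_NO = √(M_NO/M_SO₂) = √(30.01/64.07) = 0.6844.
With d_SO₂ + d_NO = 1.22 m, d_NO = 1.22/(1 + 0.6844) = 0.7243 m.
d_SO₂ = 1.22 − 0.7243 = 0.496 m.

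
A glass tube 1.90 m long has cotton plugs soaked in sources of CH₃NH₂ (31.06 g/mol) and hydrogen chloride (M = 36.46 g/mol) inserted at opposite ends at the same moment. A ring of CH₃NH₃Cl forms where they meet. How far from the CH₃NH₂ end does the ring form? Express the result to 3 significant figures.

0.988 m

The fronts meet when d_CH₃NH₂ + d_HCl = L with d_CH₃NH₂/d_HCl = √(M_HCl/M_CH₃NH₂) (Graham's law). Here √(M_HCl/M_CH₃NH₂) = √(36.46/31.06) = 1.083.
With d_CH₃NH₂ + d_HCl = 1.90 m, d_HCl = 1.90/(1 + 1.083) = 0.9120 m.
d_CH₃NH₂ = 1.90 − 0.9120 = 0.988 m.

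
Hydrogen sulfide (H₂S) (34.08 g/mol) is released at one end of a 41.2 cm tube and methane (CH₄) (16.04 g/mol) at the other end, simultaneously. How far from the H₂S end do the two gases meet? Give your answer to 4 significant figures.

In equal time, each gas travels a distance ∝ its rate ∝ 1/√M, so d_H₂S/d_CH₄ = √(M_CH₄/M_H₂S) = √(16.04/34.08) = 0.6860.
With d_H₂S + d_CH₄ = 41.2 cm, d_CH₄ = 41.2/(1 + 0.6860) = 24.44 cm.
d_H₂S = 41.2 − 24.44 = 16.76 cm.

16.76 cm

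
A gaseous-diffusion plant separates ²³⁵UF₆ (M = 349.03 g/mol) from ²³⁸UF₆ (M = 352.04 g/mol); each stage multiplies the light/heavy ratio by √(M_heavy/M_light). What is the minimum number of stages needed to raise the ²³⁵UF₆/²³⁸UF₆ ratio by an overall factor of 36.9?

With α = √(352.04/349.03) per stage, ln α = ½ ln(1.00862) = 0.004293.
Need α^N ≥ 36.9 ⇒ N ≥ ln(36.9) / ln α = 3.608 / 0.004293 = 840.40.
Rounding up, N = 841 stages.

841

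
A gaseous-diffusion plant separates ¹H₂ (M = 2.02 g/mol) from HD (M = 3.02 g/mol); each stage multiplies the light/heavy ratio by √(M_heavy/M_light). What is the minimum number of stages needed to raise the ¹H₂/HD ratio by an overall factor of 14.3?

14

With α = √(3.02/2.02) per stage, ln α = ½ ln(1.49505) = 0.2011.
Need α^N ≥ 14.3 ⇒ N ≥ ln(14.3) / ln α = 2.660 / 0.2011 = 13.23.
Minimum whole number of stages: N = 14.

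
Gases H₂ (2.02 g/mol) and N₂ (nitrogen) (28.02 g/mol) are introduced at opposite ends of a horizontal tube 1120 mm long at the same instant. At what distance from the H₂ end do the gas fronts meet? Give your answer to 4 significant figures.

Distances travelled in equal time are proportional to diffusion rates, so d_H₂/d_N₂ = √(M_N₂/M_H₂) = √(28.02/2.02) = 3.724.
With d_H₂ + d_N₂ = 1120 mm, d_N₂ = 1120/(1 + 3.724) = 237.1 mm.
d_H₂ = 1120 − 237.1 = 882.9 mm.

882.9 mm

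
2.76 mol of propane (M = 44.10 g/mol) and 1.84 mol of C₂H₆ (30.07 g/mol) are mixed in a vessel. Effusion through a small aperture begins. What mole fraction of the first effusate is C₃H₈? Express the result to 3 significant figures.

The effusion rate of species i is ∝ p_i/√M_i ∝ n_i/√M_i.
x_C₃H₈(eff) = (n_C₃H₈/√M_C₃H₈) / (n_C₃H₈/√M_C₃H₈ + n_C₂H₆/√M_C₂H₆)
= (2.76/√44.10) / (2.76/√44.10 + 1.84/√30.07) = 0.4156/(0.4156 + 0.3355) = 0.553.

0.553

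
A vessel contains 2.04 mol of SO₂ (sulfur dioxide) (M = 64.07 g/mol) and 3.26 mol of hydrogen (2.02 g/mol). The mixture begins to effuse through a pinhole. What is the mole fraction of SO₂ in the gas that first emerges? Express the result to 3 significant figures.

Rate_i ∝ x_i/√M_i (Graham's law weighted by mole fraction), so the effusate composition follows n_i/√M_i.
Mole fraction of SO₂ in the effusate = (n_SO₂/√M_SO₂) / (n_SO₂/√M_SO₂ + n_H₂/√M_H₂)
= (2.04/√64.07) / (2.04/√64.07 + 3.26/√2.02) = 0.2549/(0.2549 + 2.294) = 0.100.

0.100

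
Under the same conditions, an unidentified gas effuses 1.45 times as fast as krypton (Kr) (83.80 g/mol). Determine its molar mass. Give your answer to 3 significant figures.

By Graham's law, rate_X/rate_Kr = √(M_Kr/M_X).
1.45 = √(83.80/M_X)
M_X = 83.80 / 1.45² = 83.80 / 2.103 = 39.9 g/mol

39.9 g/mol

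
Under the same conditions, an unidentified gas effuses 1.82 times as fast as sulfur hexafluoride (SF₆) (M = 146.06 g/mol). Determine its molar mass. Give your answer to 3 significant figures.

Graham's law gives rate_X/rate_SF₆ = √(M_SF₆/M_X).
1.82 = √(146.06/M_X)
M_X = 146.06 / 1.82² = 146.06 / 3.312 = 44.1 g/mol

44.1 g/mol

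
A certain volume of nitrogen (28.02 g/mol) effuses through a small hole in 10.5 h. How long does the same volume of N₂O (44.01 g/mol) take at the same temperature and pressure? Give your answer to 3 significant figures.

13.2 h

Using Graham's law: t_N₂O/t_N₂ = √(M_N₂O/M_N₂) = √(44.01/28.02) = √1.571 = 1.253.
So the time for N₂O is 10.5 × 1.253 = 13.2 h.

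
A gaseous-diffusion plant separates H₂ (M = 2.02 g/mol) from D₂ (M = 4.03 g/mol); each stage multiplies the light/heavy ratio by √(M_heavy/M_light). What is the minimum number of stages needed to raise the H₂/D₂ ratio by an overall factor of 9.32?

With α = √(4.03/2.02) per stage, ln α = ½ ln(1.99505) = 0.3453.
Need α^N ≥ 9.32 ⇒ N ≥ ln(9.32) / ln α = 2.232 / 0.3453 = 6.46.
So at least 7 stages are needed.

7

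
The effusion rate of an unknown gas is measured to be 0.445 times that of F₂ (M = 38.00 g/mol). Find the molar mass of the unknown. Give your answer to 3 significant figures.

192 g/mol

Since effusion rate ∝ 1/√M, rate_X/rate_F₂ = √(M_F₂/M_X).
0.445 = √(38.00/M_X)
M_X = 38.00 / 0.445² = 38.00 / 0.1980 = 192 g/mol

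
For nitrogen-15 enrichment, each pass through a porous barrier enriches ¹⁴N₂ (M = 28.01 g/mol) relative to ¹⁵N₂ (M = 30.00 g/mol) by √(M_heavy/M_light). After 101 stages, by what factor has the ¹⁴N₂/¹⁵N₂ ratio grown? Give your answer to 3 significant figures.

32.0

Overall factor = α^101 with α = √(30.00/28.01), i.e. (30.00/28.01)^(101/2).
= 1.07105^(101/2) = 32.0.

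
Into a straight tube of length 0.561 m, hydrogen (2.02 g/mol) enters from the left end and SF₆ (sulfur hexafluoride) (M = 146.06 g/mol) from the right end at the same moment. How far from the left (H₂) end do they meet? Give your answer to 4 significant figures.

In equal time, each gas travels a distance ∝ its rate ∝ 1/√M, so d_H₂/d_SF₆ = √(M_SF₆/M_H₂) = √(146.06/2.02) = 8.503.
With d_H₂ + d_SF₆ = 0.561 m, d_SF₆ = 0.561/(1 + 8.503) = 0.05903 m.
d_H₂ = 0.561 − 0.05903 = 0.5020 m.

0.5020 m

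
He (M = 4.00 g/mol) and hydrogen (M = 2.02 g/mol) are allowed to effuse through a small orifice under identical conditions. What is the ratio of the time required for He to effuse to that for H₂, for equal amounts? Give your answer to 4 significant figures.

By Graham's law, t_He/t_H₂ = √(M_He/M_H₂) = √(4.00/2.02) = √1.980 = 1.407.

1.407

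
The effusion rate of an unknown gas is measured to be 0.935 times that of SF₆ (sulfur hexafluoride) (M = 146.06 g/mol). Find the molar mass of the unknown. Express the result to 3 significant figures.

Graham's law gives rate_X/rate_SF₆ = √(M_SF₆/M_X).
0.935 = √(146.06/M_X)
M_X = 146.06 / 0.935² = 146.06 / 0.8742 = 167 g/mol

167 g/mol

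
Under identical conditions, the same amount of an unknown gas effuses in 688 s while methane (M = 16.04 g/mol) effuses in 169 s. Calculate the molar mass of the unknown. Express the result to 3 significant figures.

266 g/mol

By Graham's law, t_X/t_CH₄ = √(M_X/M_CH₄).
688/169 = 4.071 = √(M_X/16.04)
M_X = 16.04 × 4.071² = 16.04 × 16.57 = 266 g/mol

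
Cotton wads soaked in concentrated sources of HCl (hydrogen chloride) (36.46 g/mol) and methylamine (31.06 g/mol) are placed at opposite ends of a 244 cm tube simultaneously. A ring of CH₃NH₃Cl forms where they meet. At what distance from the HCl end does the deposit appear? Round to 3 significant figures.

Distances travelled in equal time are proportional to diffusion rates, so d_HCl/d_CH₃NH₂ = √(M_CH₃NH₂/M_HCl) = √(31.06/36.46) = 0.9230.
With d_HCl + d_CH₃NH₂ = 244 cm, d_CH₃NH₂ = 244/(1 + 0.9230) = 126.9 cm.
d_HCl = 244 − 126.9 = 117 cm.

117 cm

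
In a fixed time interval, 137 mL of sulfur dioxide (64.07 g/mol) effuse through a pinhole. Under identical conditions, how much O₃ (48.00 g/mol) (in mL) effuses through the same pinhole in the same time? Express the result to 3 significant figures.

By Graham's law, rate_O₃/rate_SO₂ = √(M_SO₂/M_O₃) = √(64.07/48.00) = √1.335 = 1.155.
So the volume for O₃ is 137 × 1.155 = 158 mL.

158 mL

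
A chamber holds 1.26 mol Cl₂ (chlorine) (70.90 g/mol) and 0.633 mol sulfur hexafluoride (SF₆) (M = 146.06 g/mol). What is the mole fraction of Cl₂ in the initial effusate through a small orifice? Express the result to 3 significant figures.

Effusion rate of each component ∝ n_i/√M_i (partial pressure × 1/√M).
x_Cl₂(eff) = (n_Cl₂/√M_Cl₂) / (n_Cl₂/√M_Cl₂ + n_SF₆/√M_SF₆)
= (1.26/√70.90) / (1.26/√70.90 + 0.633/√146.06) = 0.1496/(0.1496 + 0.05238) = 0.741.

0.741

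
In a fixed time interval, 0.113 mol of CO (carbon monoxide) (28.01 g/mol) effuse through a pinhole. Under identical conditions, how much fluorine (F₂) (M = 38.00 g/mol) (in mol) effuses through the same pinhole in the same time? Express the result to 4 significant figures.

Graham's law gives rate_F₂/rate_CO = √(M_CO/M_F₂) = √(28.01/38.00) = √0.7371 = 0.8585.
So the amount for F₂ is 0.113 × 0.8585 = 0.09702 mol.

0.09702 mol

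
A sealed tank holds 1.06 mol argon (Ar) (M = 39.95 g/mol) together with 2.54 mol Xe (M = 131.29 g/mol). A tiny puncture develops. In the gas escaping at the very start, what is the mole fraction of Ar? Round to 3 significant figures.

The effusion rate of species i is ∝ p_i/√M_i ∝ n_i/√M_i.
Mole fraction of Ar in the effusate = (n_Ar/√M_Ar) / (n_Ar/√M_Ar + n_Xe/√M_Xe)
= (1.06/√39.95) / (1.06/√39.95 + 2.54/√131.29) = 0.1677/(0.1677 + 0.2217) = 0.431.

0.431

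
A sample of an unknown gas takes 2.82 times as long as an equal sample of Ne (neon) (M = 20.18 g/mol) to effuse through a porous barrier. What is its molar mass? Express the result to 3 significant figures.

By Graham's law, t_X/t_Ne = √(M_X/M_Ne).
2.82 = √(M_X/20.18)
M_X = 20.18 × 2.82² = 20.18 × 7.952 = 160 g/mol

160 g/mol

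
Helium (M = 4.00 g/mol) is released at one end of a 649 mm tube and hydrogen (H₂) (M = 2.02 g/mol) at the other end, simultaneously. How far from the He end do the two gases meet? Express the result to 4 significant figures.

269.6 mm

The fronts meet when d_He + d_H₂ = L with d_He/d_H₂ = √(M_H₂/M_He) (Graham's law). Here √(M_H₂/M_He) = √(2.02/4.00) = 0.7106.
With d_He + d_H₂ = 649 mm, d_H₂ = 649/(1 + 0.7106) = 379.4 mm.
d_He = 649 − 379.4 = 269.6 mm.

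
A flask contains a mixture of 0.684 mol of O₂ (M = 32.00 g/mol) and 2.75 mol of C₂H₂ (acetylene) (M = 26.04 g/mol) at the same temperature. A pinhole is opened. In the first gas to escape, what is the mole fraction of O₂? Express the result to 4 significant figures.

Effusion rate of each component ∝ n_i/√M_i (partial pressure × 1/√M).
So x_O₂ in the escaping gas = (n_O₂/√M_O₂) / Σ(n_i/√M_i)
= (0.684/√32.00) / (0.684/√32.00 + 2.75/√26.04) = 0.1209/(0.1209 + 0.5389) = 0.1833.

0.1833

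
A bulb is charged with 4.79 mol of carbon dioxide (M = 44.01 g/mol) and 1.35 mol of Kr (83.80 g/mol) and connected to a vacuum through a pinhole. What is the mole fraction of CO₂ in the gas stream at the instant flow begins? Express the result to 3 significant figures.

The effusion rate of species i is ∝ p_i/√M_i ∝ n_i/√M_i.
So x_CO₂ in the escaping gas = (n_CO₂/√M_CO₂) / Σ(n_i/√M_i)
= (4.79/√44.01) / (4.79/√44.01 + 1.35/√83.80) = 0.7220/(0.7220 + 0.1475) = 0.830.

0.830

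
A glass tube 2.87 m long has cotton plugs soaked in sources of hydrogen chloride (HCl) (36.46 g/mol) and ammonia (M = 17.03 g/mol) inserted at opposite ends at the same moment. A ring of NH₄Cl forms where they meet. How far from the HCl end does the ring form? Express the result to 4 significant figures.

Distances travelled in equal time are proportional to diffusion rates, so d_HCl/d_NH₃ = √(M_NH₃/M_HCl) = √(17.03/36.46) = 0.6834.
With d_HCl + d_NH₃ = 2.87 m, d_NH₃ = 2.87/(1 + 0.6834) = 1.705 m.
d_HCl = 2.87 − 1.705 = 1.165 m.

1.165 m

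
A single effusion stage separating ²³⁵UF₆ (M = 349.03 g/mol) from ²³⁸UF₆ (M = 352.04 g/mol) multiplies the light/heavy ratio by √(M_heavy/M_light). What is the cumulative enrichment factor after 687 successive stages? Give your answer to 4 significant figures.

The single-stage factor is √(M_heavy/M_light), so 687 stages give [√(352.04/349.03)]^687 = (352.04/349.03)^(687/2).
= 1.00862^(687/2) = 19.10.

19.10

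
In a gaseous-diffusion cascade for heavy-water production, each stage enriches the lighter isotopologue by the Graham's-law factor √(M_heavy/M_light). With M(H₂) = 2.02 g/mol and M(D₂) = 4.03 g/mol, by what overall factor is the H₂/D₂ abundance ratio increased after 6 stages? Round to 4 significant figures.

After 6 stages the ratio has grown by (√(4.03/2.02))^6 = (4.03/2.02)^(6/2).
= 1.99505^3 = 7.941.

7.941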